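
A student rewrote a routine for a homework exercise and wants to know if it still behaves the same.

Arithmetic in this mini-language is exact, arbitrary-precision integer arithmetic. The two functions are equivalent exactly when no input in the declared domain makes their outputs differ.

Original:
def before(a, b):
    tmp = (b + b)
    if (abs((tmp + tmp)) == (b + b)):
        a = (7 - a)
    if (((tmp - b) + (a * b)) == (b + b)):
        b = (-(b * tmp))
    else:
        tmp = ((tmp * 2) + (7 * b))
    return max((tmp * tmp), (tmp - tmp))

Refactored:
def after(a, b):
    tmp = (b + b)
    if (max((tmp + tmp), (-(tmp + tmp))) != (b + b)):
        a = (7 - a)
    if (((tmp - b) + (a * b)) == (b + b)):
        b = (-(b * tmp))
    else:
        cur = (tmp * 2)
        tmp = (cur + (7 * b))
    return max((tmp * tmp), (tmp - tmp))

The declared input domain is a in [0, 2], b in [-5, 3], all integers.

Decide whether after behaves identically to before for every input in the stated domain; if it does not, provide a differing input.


Consider the input a=1, b=-5.
before: tmp := -10 | (abs((tmp + tmp)) == (b + b)): false | (((tmp - b) + (a * b)) == (b + b)): true | b := -50 | result 100
after: tmp := -10 | (max((tmp + tmp), (-(tmp + tmp))) != (b + b)): true | a := 6 | (((tmp - b) + (a * b)) == (b + b)): false | cur := -20 | tmp := -55 | result 3025
100 against 3025: the behavior changed.
verdict: not equivalent; witness: a=1, b=-5


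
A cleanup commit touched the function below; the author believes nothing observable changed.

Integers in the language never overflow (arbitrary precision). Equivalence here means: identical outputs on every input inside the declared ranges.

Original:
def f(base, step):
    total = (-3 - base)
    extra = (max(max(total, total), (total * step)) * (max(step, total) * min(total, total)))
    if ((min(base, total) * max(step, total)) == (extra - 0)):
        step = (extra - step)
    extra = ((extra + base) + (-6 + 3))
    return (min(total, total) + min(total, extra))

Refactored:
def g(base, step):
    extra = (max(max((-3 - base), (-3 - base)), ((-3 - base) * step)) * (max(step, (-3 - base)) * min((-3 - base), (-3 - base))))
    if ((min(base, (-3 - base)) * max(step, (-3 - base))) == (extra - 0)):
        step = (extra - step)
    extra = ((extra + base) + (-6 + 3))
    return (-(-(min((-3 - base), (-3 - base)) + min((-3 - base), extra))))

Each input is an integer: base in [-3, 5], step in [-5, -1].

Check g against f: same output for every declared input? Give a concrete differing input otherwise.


Comparing the listings, the differences include: local variable names differ, statement counts differ, constant usage differs, arithmetic usage differs.
Spot check at base=1, step=-3 — f: total becomes -4; next extra becomes 144; next ((min(base, total) * max(step, total)) == (extra - 0)) evaluates to false; next extra becomes 142; next final value -8. g: extra becomes 144; next ((min(base, (-3 - base)) * max(step, (-3 - base))) == (extra - 0)) evaluates to false; next extra becomes 142; next final value -8. Both give -8.
Sweeping the whole domain (45 inputs) finds no disagreement.
verdict: equivalent


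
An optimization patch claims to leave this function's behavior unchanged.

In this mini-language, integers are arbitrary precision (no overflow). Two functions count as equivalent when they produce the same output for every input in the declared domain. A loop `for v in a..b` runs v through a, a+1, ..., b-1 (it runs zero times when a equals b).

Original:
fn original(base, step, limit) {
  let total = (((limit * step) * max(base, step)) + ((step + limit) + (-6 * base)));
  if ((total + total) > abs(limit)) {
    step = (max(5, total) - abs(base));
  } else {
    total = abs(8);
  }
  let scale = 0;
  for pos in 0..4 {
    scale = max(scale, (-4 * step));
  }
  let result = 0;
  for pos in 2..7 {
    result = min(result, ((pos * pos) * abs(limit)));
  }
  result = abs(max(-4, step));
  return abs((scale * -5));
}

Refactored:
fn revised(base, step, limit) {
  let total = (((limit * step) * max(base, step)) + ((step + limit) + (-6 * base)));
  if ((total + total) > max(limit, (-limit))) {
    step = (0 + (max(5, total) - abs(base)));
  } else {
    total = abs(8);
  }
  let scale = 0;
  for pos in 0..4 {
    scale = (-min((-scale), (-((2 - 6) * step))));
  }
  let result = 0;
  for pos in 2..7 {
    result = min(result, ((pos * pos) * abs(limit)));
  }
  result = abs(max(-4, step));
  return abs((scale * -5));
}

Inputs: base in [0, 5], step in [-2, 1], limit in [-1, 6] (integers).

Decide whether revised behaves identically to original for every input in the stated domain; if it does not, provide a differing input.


Side by side, the visible changes include: arithmetic usage differs; also min/max/abs usage differs; also constant usage differs.
One worked example (base=3, step=-2, limit=4) — original: total = -40; ((total + total) > abs(limit)) -> false; total = 8; scale = 0; [pos=0]; scale = 8; [pos=1]; scale = 8; [pos=2]; scale = 8; [pos=3]; scale = 8; result = 0; [pos=2]; result = 0; [pos=3]; result = 0; [pos=4]; result = 0; [pos=5]; result = 0; [pos=6]; result = 0; result = 2; return 40; revised: total = -40; ((total + total) > max(limit, (-limit))) -> false; total = 8; scale = 0; [pos=0]; scale = 8; [pos=1]; scale = 8; [pos=2]; scale = 8; [pos=3]; scale = 8; result = 0; [pos=2]; result = 0; [pos=3]; result = 0; [pos=4]; result = 0; [pos=5]; result = 0; [pos=6]; result = 0; result = 2; return 40; agreement on 40.
An exhaustive pass over the 192 declared inputs shows identical outputs.
verdict: equivalent


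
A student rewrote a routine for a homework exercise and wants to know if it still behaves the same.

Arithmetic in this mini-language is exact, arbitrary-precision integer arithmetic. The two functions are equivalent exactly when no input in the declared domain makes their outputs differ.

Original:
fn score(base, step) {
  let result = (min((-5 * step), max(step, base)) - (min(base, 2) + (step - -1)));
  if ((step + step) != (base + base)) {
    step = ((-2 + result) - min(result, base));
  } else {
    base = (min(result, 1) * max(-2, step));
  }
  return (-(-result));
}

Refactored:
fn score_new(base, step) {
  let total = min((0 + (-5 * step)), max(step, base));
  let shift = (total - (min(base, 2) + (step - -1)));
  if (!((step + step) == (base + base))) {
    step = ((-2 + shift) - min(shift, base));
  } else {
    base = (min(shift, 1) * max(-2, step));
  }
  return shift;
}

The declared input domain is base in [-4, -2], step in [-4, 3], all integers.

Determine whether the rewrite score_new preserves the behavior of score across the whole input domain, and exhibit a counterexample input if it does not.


Comparing the listings, the differences include: statement counts differ; also local variable names differ; also comparison usage differs; also boolean connective usage differs; also constant usage differs; also arithmetic usage differs.
Tracing base=-2, step=1: score: result = -5; ((step + step) != (base + base)) -> true; step = -2; return -5 | score_new: total = -5; shift = -5; (!((step + step) == (base + base))) -> true; step = -2; return -5 — matching result -5.
Every one of the 24 inputs gives matching results.
verdict: equivalent


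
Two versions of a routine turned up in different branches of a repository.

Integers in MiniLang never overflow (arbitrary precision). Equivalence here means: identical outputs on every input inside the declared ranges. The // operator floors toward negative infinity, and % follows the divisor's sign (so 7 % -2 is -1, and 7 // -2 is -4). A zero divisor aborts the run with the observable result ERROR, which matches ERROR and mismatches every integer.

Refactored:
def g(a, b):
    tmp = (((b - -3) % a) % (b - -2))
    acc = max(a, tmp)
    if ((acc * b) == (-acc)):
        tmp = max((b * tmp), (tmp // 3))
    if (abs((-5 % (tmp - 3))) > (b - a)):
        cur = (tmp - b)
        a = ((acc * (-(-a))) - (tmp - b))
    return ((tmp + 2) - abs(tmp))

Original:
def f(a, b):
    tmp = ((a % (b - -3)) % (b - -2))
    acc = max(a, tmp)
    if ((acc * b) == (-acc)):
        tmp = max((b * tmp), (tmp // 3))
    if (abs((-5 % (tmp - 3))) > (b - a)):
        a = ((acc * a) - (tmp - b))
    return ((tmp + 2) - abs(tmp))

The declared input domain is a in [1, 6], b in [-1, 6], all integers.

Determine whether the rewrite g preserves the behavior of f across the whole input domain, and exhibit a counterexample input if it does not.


Run the pair on a=3, b=2.
f: tmp=3, then acc=3, then ((acc * b) == (-acc)) is false, then a zero divisor aborts: ERROR
g: tmp=2, then acc=3, then ((acc * b) == (-acc)) is false, then (abs((-5 % (tmp - 3))) > (b - a)) is true, then cur=0, then a=9, then returns 2
ERROR vs 2 — the two versions disagree here.
verdict: not equivalent; witness: a=3, b=2


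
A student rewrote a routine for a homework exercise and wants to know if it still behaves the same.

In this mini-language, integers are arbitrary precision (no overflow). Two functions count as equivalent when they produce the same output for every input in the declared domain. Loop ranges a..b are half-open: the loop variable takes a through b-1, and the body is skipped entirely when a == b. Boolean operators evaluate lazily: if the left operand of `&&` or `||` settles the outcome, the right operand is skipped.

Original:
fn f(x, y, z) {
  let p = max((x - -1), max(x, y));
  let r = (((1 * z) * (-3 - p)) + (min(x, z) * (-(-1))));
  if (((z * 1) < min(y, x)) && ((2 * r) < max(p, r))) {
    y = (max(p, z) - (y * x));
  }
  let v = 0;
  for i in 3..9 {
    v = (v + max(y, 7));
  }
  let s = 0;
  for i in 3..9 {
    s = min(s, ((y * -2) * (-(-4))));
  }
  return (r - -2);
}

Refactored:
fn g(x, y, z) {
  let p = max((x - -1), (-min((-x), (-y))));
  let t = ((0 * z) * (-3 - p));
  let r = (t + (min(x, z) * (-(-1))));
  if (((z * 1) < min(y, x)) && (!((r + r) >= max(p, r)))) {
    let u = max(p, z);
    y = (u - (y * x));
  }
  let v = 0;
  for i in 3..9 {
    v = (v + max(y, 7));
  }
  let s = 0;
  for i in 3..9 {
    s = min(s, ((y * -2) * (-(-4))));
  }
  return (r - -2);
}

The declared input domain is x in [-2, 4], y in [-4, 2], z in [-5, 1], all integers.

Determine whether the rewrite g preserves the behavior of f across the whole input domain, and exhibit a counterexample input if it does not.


Take x=-2, y=-4, z=-5.
f: p=-1, then r=5, then (((z * 1) < min(y, x)) && ((2 * r) < max(p, r))) is false, then v=0, then (i=3), then v=7, then (i=4), then v=14, then (i=5), then v=21, then (i=6), then v=28, then (i=7), then v=35, then (i=8), then v=42, then s=0, then (i=3), then s=0, then (i=4), then s=0, then (i=5), then s=0, then (i=6), then s=0, then (i=7), then s=0, then (i=8), then s=0, then returns 7
g: p=-1, then t=0, then r=-5, then (((z * 1) < min(y, x)) && (!((r + r) >= max(p, r)))) is true, then u=-1, then y=-9, then v=0, then (i=3), then v=7, then (i=4), then v=14, then (i=5), then v=21, then (i=6), then v=28, then (i=7), then v=35, then (i=8), then v=42, then s=0, then (i=3), then s=0, then (i=4), then s=0, then (i=5), then s=0, then (i=6), then s=0, then (i=7), then s=0, then (i=8), then s=0, then returns -3
7 != -3, so the rewrite changes behavior.
verdict: not equivalent; witness: x=-2, y=-4, z=-5


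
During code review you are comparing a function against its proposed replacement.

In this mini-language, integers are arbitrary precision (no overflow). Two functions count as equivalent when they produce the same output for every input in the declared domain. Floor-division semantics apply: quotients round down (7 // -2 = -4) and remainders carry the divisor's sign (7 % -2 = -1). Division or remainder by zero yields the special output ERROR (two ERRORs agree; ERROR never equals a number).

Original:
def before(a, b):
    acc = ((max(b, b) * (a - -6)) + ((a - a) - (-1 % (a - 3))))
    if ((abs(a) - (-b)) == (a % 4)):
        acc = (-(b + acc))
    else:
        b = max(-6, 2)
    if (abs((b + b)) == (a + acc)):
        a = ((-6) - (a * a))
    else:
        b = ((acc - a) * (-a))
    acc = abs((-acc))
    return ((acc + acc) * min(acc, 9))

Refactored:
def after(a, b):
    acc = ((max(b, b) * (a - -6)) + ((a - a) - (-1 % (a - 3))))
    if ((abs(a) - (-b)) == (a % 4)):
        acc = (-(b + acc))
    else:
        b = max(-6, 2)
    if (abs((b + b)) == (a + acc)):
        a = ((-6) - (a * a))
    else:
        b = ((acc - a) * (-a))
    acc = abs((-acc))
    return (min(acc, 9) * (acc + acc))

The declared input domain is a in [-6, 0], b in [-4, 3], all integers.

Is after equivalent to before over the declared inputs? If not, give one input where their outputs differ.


Behavior is preserved: although same computation, different form, the outputs never diverge.
Spot check at a=-6, b=0 — before: acc := 1 | ((abs(a) - (-b)) == (a % 4)): false | b := 2 | (abs((b + b)) == (a + acc)): false | b := 42 | acc := 1 | result 2. after: acc := 1 | ((abs(a) - (-b)) == (a % 4)): false | b := 2 | (abs((b + b)) == (a + acc)): false | b := 42 | acc := 1 | result 2. Both give 2.
Every one of the 56 inputs gives matching results.
verdict: equivalent


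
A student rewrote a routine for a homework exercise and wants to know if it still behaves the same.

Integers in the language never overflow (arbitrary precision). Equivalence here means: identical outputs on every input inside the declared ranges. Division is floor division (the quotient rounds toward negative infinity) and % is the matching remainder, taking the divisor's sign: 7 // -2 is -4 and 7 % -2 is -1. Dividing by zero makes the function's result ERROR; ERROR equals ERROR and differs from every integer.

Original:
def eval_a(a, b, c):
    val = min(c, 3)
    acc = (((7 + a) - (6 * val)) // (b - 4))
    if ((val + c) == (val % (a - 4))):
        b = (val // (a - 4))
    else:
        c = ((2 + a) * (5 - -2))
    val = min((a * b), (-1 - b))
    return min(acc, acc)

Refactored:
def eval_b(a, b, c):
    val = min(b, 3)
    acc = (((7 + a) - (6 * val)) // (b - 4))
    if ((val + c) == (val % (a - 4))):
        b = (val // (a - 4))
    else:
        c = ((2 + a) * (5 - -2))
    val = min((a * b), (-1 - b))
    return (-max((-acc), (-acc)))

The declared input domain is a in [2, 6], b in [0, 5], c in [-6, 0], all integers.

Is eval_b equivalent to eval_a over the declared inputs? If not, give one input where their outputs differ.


Evaluate both at a=2, b=0, c=-6.
eval_a: val=-6, then acc=-12, then ((val + c) == (val % (a - 4))) is false, then c=28, then val=-1, then returns -12
eval_b: val=0, then acc=-3, then ((val + c) == (val % (a - 4))) is false, then c=28, then val=-1, then returns -3
-12 != -3, so the rewrite changes behavior.
verdict: not equivalent; witness: a=2, b=0, c=-6


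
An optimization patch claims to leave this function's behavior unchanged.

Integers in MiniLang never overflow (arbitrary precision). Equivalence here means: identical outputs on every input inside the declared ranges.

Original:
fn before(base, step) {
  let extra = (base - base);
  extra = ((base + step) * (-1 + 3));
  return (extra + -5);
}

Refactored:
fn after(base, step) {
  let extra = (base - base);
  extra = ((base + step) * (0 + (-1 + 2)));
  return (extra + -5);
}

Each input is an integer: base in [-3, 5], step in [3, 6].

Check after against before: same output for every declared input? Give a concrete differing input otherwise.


These are not equivalent — on base=-3, step=4 the outputs split (-3 vs -4).
before: extra=0, then extra=2, then returns -3
after: extra=0, then extra=1, then returns -4
verdict: not equivalent; witness: base=-3, step=4


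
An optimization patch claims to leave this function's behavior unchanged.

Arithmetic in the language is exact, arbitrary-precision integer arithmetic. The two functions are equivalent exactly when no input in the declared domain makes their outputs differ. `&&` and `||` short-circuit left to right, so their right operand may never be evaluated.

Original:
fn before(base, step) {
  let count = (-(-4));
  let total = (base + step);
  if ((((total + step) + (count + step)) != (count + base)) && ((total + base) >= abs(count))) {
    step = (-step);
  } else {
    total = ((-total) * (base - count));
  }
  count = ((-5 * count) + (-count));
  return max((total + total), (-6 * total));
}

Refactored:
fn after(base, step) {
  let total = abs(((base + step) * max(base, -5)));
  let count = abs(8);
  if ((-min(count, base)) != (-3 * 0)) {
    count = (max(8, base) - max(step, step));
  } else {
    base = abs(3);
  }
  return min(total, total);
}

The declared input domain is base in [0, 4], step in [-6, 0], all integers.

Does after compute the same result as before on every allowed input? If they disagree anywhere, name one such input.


There is a counterexample at base=0, step=-6: 144 on one side, 0 on the other.
before: count=4, then total=-6, then ((((total + step) + (count + step)) != (count + base)) && ((total + base) >= abs(count))) is false, then total=-24, then count=-24, then returns 144
after: total=0, then count=8, then ((-min(count, base)) != (-3 * 0)) is false, then base=3, then returns 0
verdict: not equivalent; witness: base=0, step=-6


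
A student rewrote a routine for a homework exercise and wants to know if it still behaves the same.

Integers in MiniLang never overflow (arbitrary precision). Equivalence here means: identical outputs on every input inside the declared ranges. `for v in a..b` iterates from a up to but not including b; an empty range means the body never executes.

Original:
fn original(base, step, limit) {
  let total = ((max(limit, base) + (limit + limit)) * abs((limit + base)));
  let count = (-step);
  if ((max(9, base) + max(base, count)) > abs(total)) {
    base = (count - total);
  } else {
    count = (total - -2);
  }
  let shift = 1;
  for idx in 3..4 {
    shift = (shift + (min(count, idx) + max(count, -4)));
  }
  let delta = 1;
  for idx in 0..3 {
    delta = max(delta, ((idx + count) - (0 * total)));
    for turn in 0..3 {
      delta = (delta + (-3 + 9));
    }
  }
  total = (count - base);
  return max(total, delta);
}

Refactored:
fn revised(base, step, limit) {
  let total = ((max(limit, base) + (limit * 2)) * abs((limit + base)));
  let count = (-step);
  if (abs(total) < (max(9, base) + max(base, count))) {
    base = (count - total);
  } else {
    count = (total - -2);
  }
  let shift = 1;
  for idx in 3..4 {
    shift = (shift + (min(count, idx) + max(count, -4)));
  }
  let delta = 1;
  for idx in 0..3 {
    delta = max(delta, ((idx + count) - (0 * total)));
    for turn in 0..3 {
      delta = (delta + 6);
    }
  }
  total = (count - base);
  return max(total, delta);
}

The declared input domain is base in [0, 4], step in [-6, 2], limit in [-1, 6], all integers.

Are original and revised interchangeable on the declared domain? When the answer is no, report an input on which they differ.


Comparing the listings, the differences include: comparison usage differs; and constant usage differs; and arithmetic usage differs.
Spot check at base=1, step=1, limit=0 — original: total = 1; count = -1; ((max(9, base) + max(base, count)) > abs(total)) -> true; base = -2; shift = 1; [idx=3]; shift = -1; delta = 1; [idx=0]; delta = 1; [turn=0]; delta = 7; [turn=1]; delta = 13; [turn=2]; delta = 19; [idx=1]; delta = 19; [turn=0]; delta = 25; [turn=1]; delta = 31; [turn=2]; delta = 37; [idx=2]; delta = 37; [turn=0]; delta = 43; [turn=1]; delta = 49; [turn=2]; delta = 55; total = 1; return 55. revised: total = 1; count = -1; (abs(total) < (max(9, base) + max(base, count))) -> true; base = -2; shift = 1; [idx=3]; shift = -1; delta = 1; [idx=0]; delta = 1; [turn=0]; delta = 7; [turn=1]; delta = 13; [turn=2]; delta = 19; [idx=1]; delta = 19; [turn=0]; delta = 25; [turn=1]; delta = 31; [turn=2]; delta = 37; [idx=2]; delta = 37; [turn=0]; delta = 43; [turn=1]; delta = 49; [turn=2]; delta = 55; total = 1; return 55. Both give 55.
Every one of the 360 inputs gives matching results.
verdict: equivalent


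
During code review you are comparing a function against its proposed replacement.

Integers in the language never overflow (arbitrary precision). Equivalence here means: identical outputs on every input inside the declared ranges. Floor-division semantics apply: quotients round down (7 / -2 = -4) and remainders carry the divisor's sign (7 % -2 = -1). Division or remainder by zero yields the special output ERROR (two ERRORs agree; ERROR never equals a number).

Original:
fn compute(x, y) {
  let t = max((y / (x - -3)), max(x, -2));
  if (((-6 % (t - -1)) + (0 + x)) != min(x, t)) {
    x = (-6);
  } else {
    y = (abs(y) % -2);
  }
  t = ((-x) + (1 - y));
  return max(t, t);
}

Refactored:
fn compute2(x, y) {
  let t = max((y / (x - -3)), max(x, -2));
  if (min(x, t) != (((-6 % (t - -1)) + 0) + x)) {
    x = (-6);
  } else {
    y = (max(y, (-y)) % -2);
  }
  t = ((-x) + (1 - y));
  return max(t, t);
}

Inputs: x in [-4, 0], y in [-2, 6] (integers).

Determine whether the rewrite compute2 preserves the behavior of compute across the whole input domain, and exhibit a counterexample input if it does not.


Reading the diff, among the changes: min/max/abs usage differs.
Tracing x=-1, y=0: compute: t=0, then (((-6 % (t - -1)) + (0 + x)) != min(x, t)) is false, then y=0, then t=2, then returns 2 | compute2: t=0, then (min(x, t) != (((-6 % (t - -1)) + 0) + x)) is false, then y=0, then t=2, then returns 2 — matching result 2.
Sweeping the whole domain (45 inputs) finds no disagreement.
verdict: equivalent


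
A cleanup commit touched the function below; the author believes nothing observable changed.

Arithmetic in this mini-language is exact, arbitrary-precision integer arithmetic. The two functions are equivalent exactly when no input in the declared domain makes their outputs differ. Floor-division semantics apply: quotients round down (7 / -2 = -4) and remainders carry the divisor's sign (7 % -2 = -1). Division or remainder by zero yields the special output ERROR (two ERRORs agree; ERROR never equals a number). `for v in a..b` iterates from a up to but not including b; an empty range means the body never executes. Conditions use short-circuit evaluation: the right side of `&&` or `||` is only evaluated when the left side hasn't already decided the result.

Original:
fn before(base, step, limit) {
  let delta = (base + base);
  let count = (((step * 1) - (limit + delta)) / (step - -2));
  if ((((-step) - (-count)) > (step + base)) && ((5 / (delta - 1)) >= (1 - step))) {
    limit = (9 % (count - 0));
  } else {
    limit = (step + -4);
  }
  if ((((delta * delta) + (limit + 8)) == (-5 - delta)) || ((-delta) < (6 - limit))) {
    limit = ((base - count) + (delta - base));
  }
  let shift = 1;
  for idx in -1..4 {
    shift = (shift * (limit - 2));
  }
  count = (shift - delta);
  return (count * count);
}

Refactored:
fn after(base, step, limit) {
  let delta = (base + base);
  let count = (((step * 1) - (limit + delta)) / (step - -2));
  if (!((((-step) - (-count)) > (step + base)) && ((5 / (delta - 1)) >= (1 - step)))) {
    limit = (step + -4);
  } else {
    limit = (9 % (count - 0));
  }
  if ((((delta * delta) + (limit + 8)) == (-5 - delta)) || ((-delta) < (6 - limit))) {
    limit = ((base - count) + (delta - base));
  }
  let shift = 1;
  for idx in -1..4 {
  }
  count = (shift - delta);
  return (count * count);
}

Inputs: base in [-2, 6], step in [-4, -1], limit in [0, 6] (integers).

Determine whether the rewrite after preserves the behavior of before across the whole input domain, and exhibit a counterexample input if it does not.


Run the pair on base=-2, step=-4, limit=0.
before: delta=-4, then count=0, then ((((-step) - (-count)) > (step + base)) && ((5 / (delta - 1)) >= (1 - step))) is false, then limit=-8, then ((((delta * delta) + (limit + 8)) == (-5 - delta)) || ((-delta) < (6 - limit))) is true, then limit=-4, then shift=1, then (idx=-1), then shift=-6, then (idx=0), then shift=36, then (idx=1), then shift=-216, then (idx=2), then shift=1296, then (idx=3), then shift=-7776, then count=-7772, then returns 60403984
after: delta=-4, then count=0, then (!((((-step) - (-count)) > (step + base)) && ((5 / (delta - 1)) >= (1 - step)))) is true, then limit=-8, then ((((delta * delta) + (limit + 8)) == (-5 - delta)) || ((-delta) < (6 - limit))) is true, then limit=-4, then shift=1, then (idx=-1), then (idx=0), then (idx=1), then (idx=2), then (idx=3), then count=5, then returns 25
60403984 != 25, so the rewrite changes behavior.
verdict: not equivalent; witness: base=-2, step=-4, limit=0


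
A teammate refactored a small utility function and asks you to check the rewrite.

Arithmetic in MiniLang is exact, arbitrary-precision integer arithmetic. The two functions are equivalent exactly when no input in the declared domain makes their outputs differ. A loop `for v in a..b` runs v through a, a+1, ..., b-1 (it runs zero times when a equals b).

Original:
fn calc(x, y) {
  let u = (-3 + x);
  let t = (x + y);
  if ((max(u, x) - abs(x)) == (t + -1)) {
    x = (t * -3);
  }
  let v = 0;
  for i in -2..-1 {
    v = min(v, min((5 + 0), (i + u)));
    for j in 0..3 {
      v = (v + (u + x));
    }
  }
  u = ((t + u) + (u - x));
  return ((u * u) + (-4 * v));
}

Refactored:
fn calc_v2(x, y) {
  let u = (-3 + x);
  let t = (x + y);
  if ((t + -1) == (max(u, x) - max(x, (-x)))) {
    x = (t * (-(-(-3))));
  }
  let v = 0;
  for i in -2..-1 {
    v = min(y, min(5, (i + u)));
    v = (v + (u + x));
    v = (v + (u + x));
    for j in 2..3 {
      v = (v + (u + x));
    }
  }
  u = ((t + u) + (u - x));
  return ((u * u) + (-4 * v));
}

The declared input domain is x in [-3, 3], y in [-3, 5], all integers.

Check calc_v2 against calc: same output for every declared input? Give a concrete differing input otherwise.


These are not equivalent — on x=3, y=-3 the outputs split (-19 vs -15).
calc: u=0, then t=0, then ((max(u, x) - abs(x)) == (t + -1)) is false, then v=0, then (i=-2), then v=-2, then (j=0), then v=1, then (j=1), then v=4, then (j=2), then v=7, then u=-3, then returns -19
calc_v2: u=0, then t=0, then ((t + -1) == (max(u, x) - max(x, (-x)))) is false, then v=0, then (i=-2), then v=-3, then v=0, then v=3, then (j=2), then v=6, then u=-3, then returns -15
verdict: not equivalent; witness: x=3, y=-3


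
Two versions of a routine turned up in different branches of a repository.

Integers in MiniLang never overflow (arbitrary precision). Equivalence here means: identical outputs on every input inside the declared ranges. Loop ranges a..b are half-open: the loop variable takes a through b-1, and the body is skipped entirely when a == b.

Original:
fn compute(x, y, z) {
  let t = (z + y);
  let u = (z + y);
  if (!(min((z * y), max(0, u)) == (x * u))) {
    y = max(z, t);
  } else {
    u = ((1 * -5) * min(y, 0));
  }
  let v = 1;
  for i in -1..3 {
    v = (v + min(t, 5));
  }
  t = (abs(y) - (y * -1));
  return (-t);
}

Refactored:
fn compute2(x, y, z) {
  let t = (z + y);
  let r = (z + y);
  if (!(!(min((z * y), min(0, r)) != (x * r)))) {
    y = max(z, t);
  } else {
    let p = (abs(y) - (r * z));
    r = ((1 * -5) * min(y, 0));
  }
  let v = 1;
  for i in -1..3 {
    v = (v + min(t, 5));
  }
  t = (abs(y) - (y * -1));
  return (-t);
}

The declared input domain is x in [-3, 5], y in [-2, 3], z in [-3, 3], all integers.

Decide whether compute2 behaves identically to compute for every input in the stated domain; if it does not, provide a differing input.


Not equivalent: x=0, y=1, z=1 separates them (-4 vs -2).
compute: t = 2; u = 2; (!(min((z * y), max(0, u)) == (x * u))) -> true; y = 2; v = 1; [i=-1]; v = 3; [i=0]; v = 5; [i=1]; v = 7; [i=2]; v = 9; t = 4; return -4
compute2: t = 2; r = 2; (!(!(min((z * y), min(0, r)) != (x * r)))) -> false; p = -1; r = 0; v = 1; [i=-1]; v = 3; [i=0]; v = 5; [i=1]; v = 7; [i=2]; v = 9; t = 2; return -2
verdict: not equivalent; witness: x=0, y=1, z=1


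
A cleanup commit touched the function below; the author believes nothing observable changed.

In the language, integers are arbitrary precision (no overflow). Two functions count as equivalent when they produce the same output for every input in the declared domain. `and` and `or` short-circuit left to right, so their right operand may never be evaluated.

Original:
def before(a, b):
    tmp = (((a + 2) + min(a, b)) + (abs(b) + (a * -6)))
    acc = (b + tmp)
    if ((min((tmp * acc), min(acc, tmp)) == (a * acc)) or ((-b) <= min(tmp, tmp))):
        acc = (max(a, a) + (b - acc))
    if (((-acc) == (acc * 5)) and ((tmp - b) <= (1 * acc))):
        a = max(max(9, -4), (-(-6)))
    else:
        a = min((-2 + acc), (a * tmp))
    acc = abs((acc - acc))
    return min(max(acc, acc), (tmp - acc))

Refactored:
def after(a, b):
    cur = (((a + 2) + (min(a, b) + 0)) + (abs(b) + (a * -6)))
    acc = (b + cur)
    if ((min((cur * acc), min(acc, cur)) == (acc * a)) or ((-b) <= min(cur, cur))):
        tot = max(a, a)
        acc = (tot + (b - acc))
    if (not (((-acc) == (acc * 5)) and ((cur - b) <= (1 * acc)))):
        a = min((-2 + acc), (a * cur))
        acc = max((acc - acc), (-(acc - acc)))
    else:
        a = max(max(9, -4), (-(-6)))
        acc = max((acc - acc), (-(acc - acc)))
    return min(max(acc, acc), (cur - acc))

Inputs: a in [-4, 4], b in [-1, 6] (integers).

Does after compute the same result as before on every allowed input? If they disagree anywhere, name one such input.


The two versions differ — the changes include local variable names differ, and constant usage differs, and min/max/abs usage differs, and arithmetic usage differs, and boolean connective usage differs, and statement counts differ.
Spot check at a=0, b=4 — before: tmp becomes 6; next acc becomes 10; next ((min((tmp * acc), min(acc, tmp)) == (a * acc)) or ((-b) <= min(tmp, tmp))) evaluates to true; next acc becomes -6; next (((-acc) == (acc * 5)) and ((tmp - b) <= (1 * acc))) evaluates to false; next a becomes -8; next acc becomes 0; next final value 0. after: cur becomes 6; next acc becomes 10; next ((min((cur * acc), min(acc, cur)) == (acc * a)) or ((-b) <= min(cur, cur))) evaluates to true; next tot becomes 0; next acc becomes -6; next (not (((-acc) == (acc * 5)) and ((cur - b) <= (1 * acc)))) evaluates to true; next a becomes -8; next acc becomes 0; next final value 0. Both give 0.
An exhaustive pass over the 72 declared inputs shows identical outputs.
verdict: equivalent


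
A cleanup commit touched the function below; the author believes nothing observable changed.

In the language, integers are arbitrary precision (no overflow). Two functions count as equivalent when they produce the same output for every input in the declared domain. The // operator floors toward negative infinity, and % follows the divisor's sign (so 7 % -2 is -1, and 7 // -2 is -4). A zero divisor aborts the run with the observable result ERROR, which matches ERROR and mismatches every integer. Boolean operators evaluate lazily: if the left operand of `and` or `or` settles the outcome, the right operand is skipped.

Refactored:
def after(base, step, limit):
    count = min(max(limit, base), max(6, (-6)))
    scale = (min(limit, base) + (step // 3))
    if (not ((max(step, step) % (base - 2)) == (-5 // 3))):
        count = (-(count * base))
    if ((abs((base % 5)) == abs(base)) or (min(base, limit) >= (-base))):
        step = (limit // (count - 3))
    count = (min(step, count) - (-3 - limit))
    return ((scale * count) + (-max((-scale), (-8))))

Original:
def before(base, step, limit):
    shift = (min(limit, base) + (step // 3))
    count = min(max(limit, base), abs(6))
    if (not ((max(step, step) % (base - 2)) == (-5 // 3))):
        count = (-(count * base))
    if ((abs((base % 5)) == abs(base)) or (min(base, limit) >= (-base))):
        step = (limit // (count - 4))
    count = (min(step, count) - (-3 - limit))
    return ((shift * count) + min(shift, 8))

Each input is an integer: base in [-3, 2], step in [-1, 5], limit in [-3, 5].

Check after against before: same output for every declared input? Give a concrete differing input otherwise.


Consider the input base=0, step=-1, limit=4.
before: shift=-1, then count=4, then (not ((max(step, step) % (base - 2)) == (-5 // 3))) is true, then count=0, then ((abs((base % 5)) == abs(base)) or (min(base, limit) >= (-base))) is true, then step=-1, then count=6, then returns -7
after: count=4, then scale=-1, then (not ((max(step, step) % (base - 2)) == (-5 // 3))) is true, then count=0, then ((abs((base % 5)) == abs(base)) or (min(base, limit) >= (-base))) is true, then step=-2, then count=5, then returns -6
-7 against -6: the behavior changed.
verdict: not equivalent; witness: base=0, step=-1, limit=4


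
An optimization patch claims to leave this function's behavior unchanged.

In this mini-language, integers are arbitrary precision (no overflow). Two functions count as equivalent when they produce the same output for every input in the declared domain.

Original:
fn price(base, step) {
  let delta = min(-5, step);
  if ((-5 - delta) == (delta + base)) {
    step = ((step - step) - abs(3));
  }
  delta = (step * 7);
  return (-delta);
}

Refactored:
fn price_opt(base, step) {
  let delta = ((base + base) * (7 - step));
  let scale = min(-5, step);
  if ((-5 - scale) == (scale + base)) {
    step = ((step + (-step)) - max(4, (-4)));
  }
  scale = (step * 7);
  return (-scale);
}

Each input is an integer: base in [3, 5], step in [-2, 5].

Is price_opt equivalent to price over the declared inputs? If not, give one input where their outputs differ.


base=5, step=-2 yields 21 from price but 28 from price_opt.
verdict: not equivalent; witness: base=5, step=-2


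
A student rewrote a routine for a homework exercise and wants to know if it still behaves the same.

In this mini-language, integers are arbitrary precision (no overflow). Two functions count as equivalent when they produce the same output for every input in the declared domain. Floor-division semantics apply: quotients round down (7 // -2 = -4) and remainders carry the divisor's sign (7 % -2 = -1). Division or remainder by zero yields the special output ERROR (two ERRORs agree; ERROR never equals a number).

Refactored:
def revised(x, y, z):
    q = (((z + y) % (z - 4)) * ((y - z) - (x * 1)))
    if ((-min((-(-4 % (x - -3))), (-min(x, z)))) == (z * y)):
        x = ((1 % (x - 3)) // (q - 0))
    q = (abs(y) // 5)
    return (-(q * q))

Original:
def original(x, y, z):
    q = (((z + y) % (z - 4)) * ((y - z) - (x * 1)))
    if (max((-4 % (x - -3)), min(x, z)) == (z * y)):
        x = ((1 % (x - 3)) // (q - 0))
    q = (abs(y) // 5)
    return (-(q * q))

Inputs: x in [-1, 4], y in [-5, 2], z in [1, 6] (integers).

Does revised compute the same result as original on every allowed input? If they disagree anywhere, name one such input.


Comparing the listings, the differences include: min/max/abs usage differs.
As a probe, take x=1, y=-3, z=1: original runs q=10, then (max((-4 % (x - -3)), min(x, z)) == (z * y)) is false, then q=0, then returns 0; revised runs q=10, then ((-min((-(-4 % (x - -3))), (-min(x, z)))) == (z * y)) is false, then q=0, then returns 0; both end at 0.
Sweeping the whole domain (288 inputs) finds no disagreement.
verdict: equivalent


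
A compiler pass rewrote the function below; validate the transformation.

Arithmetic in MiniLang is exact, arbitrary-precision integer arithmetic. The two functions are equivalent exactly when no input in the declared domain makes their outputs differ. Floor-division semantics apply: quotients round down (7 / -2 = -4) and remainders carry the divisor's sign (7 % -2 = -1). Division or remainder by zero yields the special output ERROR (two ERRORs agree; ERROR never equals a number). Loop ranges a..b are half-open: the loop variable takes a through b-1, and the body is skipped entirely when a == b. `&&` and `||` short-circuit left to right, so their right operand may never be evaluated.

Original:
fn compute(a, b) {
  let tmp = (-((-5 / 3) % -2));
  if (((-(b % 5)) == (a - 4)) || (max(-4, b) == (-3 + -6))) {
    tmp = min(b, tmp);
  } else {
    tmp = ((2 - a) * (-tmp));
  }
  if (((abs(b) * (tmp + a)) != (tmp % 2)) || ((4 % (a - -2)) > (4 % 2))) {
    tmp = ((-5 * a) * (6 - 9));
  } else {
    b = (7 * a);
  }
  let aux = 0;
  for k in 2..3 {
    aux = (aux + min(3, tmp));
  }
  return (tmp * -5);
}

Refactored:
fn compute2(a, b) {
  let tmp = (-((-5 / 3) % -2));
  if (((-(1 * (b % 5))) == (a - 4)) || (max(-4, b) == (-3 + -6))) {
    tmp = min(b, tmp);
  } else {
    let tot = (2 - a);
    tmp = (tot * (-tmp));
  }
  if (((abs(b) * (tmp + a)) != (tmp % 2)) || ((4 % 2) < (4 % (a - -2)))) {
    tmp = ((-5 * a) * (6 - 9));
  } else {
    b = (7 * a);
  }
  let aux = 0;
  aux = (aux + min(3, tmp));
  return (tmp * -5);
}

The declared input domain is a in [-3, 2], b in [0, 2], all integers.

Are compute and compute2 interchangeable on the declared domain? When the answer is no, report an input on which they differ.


Equivalent — the differences include comparison usage differs, plus arithmetic usage differs, plus loop structure differs, plus constant usage differs, plus local variable names differ, yet no declared input distinguishes the two.
Spot check at a=-3, b=0 — compute: tmp = 0; (((-(b % 5)) == (a - 4)) || (max(-4, b) == (-3 + -6))) -> false; tmp = 0; (((abs(b) * (tmp + a)) != (tmp % 2)) || ((4 % (a - -2)) > (4 % 2))) -> false; b = -21; aux = 0; [k=2]; aux = 0; return 0. compute2: tmp = 0; (((-(1 * (b % 5))) == (a - 4)) || (max(-4, b) == (-3 + -6))) -> false; tot = 5; tmp = 0; (((abs(b) * (tmp + a)) != (tmp % 2)) || ((4 % 2) < (4 % (a - -2)))) -> false; b = -21; aux = 0; aux = 0; return 0. Both give 0.
An exhaustive pass over the 18 declared inputs shows identical outputs.
verdict: equivalent


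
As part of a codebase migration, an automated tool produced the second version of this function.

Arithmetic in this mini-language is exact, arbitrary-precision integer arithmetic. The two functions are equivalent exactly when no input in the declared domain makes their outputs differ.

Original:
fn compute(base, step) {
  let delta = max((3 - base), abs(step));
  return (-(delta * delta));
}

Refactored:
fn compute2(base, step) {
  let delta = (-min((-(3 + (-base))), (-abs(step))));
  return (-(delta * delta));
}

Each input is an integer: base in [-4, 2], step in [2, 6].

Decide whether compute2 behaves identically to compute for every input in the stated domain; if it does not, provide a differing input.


Behavior is preserved: although min/max/abs usage differs; also arithmetic usage differs, the outputs never diverge.
As a probe, take base=0, step=2: compute runs delta := 3 | result -9; compute2 runs delta := 3 | result -9; both end at -9.
Every one of the 35 inputs gives matching results.
verdict: equivalent


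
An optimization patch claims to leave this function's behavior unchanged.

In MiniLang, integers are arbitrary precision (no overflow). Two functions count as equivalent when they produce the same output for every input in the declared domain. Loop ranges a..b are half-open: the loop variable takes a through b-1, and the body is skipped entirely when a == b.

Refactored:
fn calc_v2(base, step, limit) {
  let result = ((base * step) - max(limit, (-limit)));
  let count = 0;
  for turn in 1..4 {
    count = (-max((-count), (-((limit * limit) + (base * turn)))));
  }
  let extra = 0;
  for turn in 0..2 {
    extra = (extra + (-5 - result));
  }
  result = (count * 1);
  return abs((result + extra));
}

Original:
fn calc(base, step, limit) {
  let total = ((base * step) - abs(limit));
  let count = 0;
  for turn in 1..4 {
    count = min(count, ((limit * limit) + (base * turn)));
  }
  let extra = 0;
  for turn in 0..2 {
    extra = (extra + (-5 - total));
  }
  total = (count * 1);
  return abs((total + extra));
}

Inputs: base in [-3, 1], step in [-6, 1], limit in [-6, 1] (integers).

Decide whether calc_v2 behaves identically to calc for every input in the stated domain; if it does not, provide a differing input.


Changes here: min/max/abs usage differs, local variable names differ; the full 320-point sweep finds no disagreement.
verdict: equivalent


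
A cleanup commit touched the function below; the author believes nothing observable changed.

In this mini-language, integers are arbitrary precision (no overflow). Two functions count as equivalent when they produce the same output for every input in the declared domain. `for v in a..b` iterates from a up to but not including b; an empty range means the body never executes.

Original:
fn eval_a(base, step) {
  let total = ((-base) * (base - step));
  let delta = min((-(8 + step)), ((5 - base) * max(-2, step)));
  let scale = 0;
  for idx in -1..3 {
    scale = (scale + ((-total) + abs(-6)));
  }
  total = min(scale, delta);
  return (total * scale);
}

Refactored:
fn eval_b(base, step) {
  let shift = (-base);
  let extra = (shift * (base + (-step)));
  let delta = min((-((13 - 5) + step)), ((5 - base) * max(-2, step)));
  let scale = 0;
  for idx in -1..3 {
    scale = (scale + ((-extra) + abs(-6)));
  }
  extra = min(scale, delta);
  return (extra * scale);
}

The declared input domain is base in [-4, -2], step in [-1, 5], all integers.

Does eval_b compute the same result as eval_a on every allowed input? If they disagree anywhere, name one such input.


Reading the diff, among the changes: arithmetic usage differs, statement counts differ, constant usage differs, local variable names differ.
One worked example (base=-3, step=5) — eval_a: total := -24 | delta := -13 | scale := 0 | iter idx=-1: | scale := 30 | iter idx=0: | scale := 60 | iter idx=1: | scale := 90 | iter idx=2: | scale := 120 | total := -13 | result -1560; eval_b: shift := 3 | extra := -24 | delta := -13 | scale := 0 | iter idx=-1: | scale := 30 | iter idx=0: | scale := 60 | iter idx=1: | scale := 90 | iter idx=2: | scale := 120 | extra := -13 | result -1560; agreement on -1560.
Checked all 21 inputs in the declared domain: the outputs agree on every one.
verdict: equivalent
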